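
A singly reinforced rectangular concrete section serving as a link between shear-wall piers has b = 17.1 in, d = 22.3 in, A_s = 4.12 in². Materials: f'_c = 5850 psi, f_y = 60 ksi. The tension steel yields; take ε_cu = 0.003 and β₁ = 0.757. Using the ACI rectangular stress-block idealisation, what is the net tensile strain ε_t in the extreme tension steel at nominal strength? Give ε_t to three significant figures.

a = A_s f_y/(0.85 f'_c b) = 2.907 in.
β₁ = 0.757, so c = a/β₁ = 2.907/0.757 = 3.840 in.
From the linear strain diagram with ε_cu = 0.003: ε_t = 0.003 (d − c)/c = 0.003 × (22.3 − 3.840)/3.840 = 0.0144.
Since ε_t ≥ 0.005, the section is tension-controlled.

ε_t ≈ 0.0144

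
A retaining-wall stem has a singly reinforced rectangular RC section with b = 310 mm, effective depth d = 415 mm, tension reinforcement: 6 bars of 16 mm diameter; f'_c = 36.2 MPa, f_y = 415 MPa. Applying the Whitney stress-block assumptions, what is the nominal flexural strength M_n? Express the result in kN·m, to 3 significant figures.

M_n ≈ 195 kN·m

A_s = 6 × 201 = 1206 mm².
T = A_s f_y = 1206 × 415 = 500490 N = 500.49 kN.
From C = T: a = T/(0.85 f'_c b) = 500490/(0.85 × 36.2 × 310) = 52.47 mm.
M_n = T(d − a/2) = 500.49 kN × (415 − 26.235) mm = 194.57 kN·m.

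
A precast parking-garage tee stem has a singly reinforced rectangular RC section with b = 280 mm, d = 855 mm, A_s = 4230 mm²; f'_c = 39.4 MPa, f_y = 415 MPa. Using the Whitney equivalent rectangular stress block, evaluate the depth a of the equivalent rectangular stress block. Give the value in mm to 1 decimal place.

a ≈ 187.2 mm

T = A_s f_y = 4230 × 415 = 1755450 N = 1755.45 kN.
Setting C = 0.85 f'_c a b equal to T: a = 1755450/(0.85 × 39.4 × 280) = 187.2 mm.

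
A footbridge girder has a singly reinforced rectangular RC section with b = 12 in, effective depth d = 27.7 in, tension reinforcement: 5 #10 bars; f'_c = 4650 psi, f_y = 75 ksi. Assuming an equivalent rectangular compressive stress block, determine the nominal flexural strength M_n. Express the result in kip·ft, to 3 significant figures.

A_s = 5 × 1.27 = 6.35 in².
T = A_s f_y = 6.35 × 75 = 476.25 kips.
a = T/(0.85 f'_c b) = 476.25/(0.85 × 4.65 × 12) = 10.041 in.
M_n = T(d − a/2) = 476.25 × (27.7 − 5.0205) = 10801.1 kip·in = 10801.1/12 = 900.09 kip·ft.

M_n ≈ 900 kip·ft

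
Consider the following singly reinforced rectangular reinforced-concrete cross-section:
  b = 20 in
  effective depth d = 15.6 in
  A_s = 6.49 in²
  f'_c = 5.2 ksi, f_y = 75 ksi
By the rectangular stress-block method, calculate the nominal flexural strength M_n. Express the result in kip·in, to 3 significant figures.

T = A_s f_y = 6.49 × 75 = 486.75 kips.
a = T/(0.85 f'_c b) = 486.75/(0.85 × 5.2 × 20) = 5.506 in.
M_n = T(d − a/2) = 486.75 × (15.6 − 2.753) = 6253.3 kip·in.

M_n ≈ 6250 kip·in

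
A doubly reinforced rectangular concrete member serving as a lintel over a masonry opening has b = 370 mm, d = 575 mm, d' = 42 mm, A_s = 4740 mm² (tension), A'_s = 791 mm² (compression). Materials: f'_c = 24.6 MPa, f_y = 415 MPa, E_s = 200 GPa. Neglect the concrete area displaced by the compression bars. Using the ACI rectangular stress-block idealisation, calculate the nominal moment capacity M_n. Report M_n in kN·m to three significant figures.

M_n ≈ 944 kN·m

Assume both tension and compression steel yield.
Net tension couple steel: A_s − A'_s = 3949 mm².
a = (A_s − A'_s) f_y / (0.85 f'_c b) = 1638835/(0.85 × 24.6 × 370) = 211.83 mm.
c = a/β₁ = 211.83/0.85 = 249.21 mm; ε'_s = 0.003(c − d')/c = 0.0025 ≥ f_y/E_s = 0.0021, so compression steel does yield.
M_n = (A_s − A'_s) f_y (d − a/2) + A'_s f_y (d − d') = [1638835 × (575 − 105.915) + 328265 × (575 − 42)] × 10⁻⁶ = 768.75 + 174.97 = 943.72 kN·m.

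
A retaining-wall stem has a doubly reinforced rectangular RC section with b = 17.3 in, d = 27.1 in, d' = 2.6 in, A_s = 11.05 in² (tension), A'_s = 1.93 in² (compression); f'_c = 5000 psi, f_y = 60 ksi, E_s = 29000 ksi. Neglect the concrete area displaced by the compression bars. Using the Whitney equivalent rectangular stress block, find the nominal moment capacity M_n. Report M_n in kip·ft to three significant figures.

Assume both steels yield.
a = (A_s − A'_s) f_y/(0.85 f'_c b) = (11.05 − 1.93) × 60/(0.85 × 5 × 17.3) = 7.442 in.
c = a/β₁ = 7.442/0.8 = 9.303 in; ε'_s = 0.003(c − d')/c = 0.0022 ≥ ε_y = 0.0021, so the compression steel yields.
M_n = (A_s − A'_s) f_y (d − a/2) + A'_s f_y (d − d') = 547.2 × (27.1 − 3.721) + 115.8 × (27.1 − 2.6) = 12793.0 + 2837.1 = 15630.1 kip·in = 15630.1/12 = 1302.51 kip·ft.

M_n ≈ 1300 kip·ft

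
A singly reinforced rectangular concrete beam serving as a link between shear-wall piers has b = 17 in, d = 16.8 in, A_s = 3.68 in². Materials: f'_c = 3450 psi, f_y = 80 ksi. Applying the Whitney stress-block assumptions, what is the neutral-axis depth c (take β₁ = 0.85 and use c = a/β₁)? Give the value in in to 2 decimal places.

c ≈ 6.95 in

T = A_s f_y = 3.68 × 80 = 294.4 kips.
a = T/(0.85 f'_c b) = 294.4/(0.85 × 3.45 × 17) = 5.9054 in.
With β₁ = 0.85, c = a/β₁ = 5.9054/0.85 = 6.95 in.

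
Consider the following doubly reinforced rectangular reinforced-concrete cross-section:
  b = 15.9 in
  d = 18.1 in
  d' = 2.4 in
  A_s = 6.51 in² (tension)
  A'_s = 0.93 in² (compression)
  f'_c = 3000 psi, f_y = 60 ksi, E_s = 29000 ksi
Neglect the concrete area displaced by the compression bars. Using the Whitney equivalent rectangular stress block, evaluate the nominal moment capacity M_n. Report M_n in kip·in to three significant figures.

Assume both steels yield.
a = (A_s − A'_s) f_y/(0.85 f'_c b) = (6.51 − 0.93) × 60/(0.85 × 3 × 15.9) = 8.257 in.
c = a/β₁ = 8.257/0.85 = 9.714 in; ε'_s = 0.003(c − d')/c = 0.0023 ≥ ε_y = 0.0021, so the compression steel yields.
M_n = (A_s − A'_s) f_y (d − a/2) + A'_s f_y (d − d') = 334.8 × (18.1 − 4.1285) + 55.8 × (18.1 − 2.4) = 4677.7 + 876.1 = 5553.8 kip·in.

M_n ≈ 5550 kip·in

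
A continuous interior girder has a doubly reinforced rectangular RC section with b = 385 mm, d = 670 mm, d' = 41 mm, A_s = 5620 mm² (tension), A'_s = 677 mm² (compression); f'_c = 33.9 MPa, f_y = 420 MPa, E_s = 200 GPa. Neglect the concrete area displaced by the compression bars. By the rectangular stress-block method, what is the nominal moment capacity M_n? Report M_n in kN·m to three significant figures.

M_n ≈ 1380 kN·m

Assume both tension and compression steel yield.
Net tension couple steel: A_s − A'_s = 4943 mm².
a = (A_s − A'_s) f_y / (0.85 f'_c b) = 2076060/(0.85 × 33.9 × 385) = 187.14 mm.
c = a/β₁ = 187.14/0.808 = 231.61 mm; ε'_s = 0.003(c − d')/c = 0.0025 ≥ f_y/E_s = 0.0021, so compression steel does yield.
M_n = (A_s − A'_s) f_y (d − a/2) + A'_s f_y (d − d') = [2076060 × (670 − 93.57) + 284340 × (670 − 41)] × 10⁻⁶ = 1196.70 + 178.85 = 1375.55 kN·m.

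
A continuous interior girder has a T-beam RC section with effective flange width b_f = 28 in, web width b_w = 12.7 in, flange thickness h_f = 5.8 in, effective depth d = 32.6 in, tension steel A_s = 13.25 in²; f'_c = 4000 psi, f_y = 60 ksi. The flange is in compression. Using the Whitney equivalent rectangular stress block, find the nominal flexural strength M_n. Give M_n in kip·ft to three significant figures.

Tension: T = A_s f_y = 13.25 × 60 = 795 kips.
Try a within the flange: a = T/(0.85 f'_c b_f) = 795/(0.85 × 4 × 28) = 8.351 in.
a = 8.351 > h_f = 5.8 in: the block extends into the web. Split into flange-overhang and web parts.
C_f = 0.85 f'_c (b_f − b_w) h_f = 0.85 × 4 × (28 − 12.7) × 5.8 = 301.7 kips.
Remaining web compression depth: a_w = (T − C_f)/(0.85 f'_c b_w) = (795 − 301.7)/(0.85 × 4 × 12.7) = 11.424 in.
M_n = C_f(d − h_f/2) + (T − C_f)(d − a_w/2) = 301.7 × (32.6 − 2.9) + 493.3 × (32.6 − 5.712) = 8960.5 + 13263.9 = 22224.4 kip·in.
M_n = 22224.4/12 = 1852.03 kip·ft.

M_n ≈ 1850 kip·ft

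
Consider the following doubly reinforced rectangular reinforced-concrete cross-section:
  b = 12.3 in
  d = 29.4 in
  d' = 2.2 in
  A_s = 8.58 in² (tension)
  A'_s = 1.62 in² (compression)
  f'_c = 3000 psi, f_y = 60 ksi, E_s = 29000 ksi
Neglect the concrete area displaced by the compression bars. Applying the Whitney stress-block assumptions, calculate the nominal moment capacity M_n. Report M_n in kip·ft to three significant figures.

M_n ≈ 1010 kip·ft

Assume both steels yield.
a = (A_s − A'_s) f_y/(0.85 f'_c b) = (8.58 − 1.62) × 60/(0.85 × 3 × 12.3) = 13.314 in.
c = a/β₁ = 13.314/0.85 = 15.664 in; ε'_s = 0.003(c − d')/c = 0.0026 ≥ ε_y = 0.0021, so the compression steel yields.
M_n = (A_s − A'_s) f_y (d − a/2) + A'_s f_y (d − d') = 417.6 × (29.4 − 6.657) + 97.2 × (29.4 − 2.2) = 9497.5 + 2643.8 = 12141.3 kip·in = 12141.3/12 = 1011.78 kip·ft.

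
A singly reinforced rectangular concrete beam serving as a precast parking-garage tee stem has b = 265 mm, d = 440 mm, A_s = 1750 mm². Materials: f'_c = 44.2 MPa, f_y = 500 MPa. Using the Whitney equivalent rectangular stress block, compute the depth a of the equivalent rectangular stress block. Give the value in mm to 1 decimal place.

a ≈ 87.9 mm

T = A_s f_y = 1750 × 500 = 875000 N = 875 kN.
Setting C = 0.85 f'_c a b equal to T: a = 875000/(0.85 × 44.2 × 265) = 87.9 mm.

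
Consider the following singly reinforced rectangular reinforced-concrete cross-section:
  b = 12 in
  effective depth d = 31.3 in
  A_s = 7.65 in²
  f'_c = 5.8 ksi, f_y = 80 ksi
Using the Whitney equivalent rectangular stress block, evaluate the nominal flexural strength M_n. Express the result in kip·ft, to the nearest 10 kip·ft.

T = A_s f_y = 7.65 × 80 = 612 kips.
a = T/(0.85 f'_c b) = 612/(0.85 × 5.8 × 12) = 10.345 in.
M_n = T(d − a/2) = 612 × (31.3 − 5.1725) = 15990.0 kip·in = 15990.0/12 = 1332.50 kip·ft.

M_n ≈ 1330 kip·ft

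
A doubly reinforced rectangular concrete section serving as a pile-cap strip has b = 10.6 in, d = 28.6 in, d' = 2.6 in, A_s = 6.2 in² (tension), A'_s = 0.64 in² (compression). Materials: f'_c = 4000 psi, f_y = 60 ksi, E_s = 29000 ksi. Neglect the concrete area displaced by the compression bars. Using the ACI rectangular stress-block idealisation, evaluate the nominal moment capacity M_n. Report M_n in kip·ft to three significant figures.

Assume both steels yield.
a = (A_s − A'_s) f_y/(0.85 f'_c b) = (6.2 − 0.64) × 60/(0.85 × 4 × 10.6) = 9.256 in.
c = a/β₁ = 9.256/0.85 = 10.889 in; ε'_s = 0.003(c − d')/c = 0.0023 ≥ ε_y = 0.0021, so the compression steel yields.
M_n = (A_s − A'_s) f_y (d − a/2) + A'_s f_y (d − d') = 333.6 × (28.6 − 4.628) + 38.4 × (28.6 − 2.6) = 7997.1 + 998.4 = 8995.5 kip·in = 8995.5/12 = 749.63 kip·ft.

M_n ≈ 750 kip·ft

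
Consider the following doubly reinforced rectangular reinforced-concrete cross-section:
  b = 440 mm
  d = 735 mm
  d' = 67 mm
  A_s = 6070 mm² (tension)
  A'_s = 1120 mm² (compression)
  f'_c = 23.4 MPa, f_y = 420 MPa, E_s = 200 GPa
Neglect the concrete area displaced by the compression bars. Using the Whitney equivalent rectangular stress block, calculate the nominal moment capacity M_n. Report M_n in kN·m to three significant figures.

M_n ≈ 1600 kN·m

Assume both tension and compression steel yield.
Net tension couple steel: A_s − A'_s = 4950 mm².
a = (A_s − A'_s) f_y / (0.85 f'_c b) = 2079000/(0.85 × 23.4 × 440) = 237.56 mm.
c = a/β₁ = 237.56/0.85 = 279.48 mm; ε'_s = 0.003(c − d')/c = 0.0023 ≥ f_y/E_s = 0.0021, so compression steel does yield.
M_n = (A_s − A'_s) f_y (d − a/2) + A'_s f_y (d − d') = [2079000 × (735 − 118.78) + 470400 × (735 − 67)] × 10⁻⁶ = 1281.12 + 314.23 = 1595.35 kN·m.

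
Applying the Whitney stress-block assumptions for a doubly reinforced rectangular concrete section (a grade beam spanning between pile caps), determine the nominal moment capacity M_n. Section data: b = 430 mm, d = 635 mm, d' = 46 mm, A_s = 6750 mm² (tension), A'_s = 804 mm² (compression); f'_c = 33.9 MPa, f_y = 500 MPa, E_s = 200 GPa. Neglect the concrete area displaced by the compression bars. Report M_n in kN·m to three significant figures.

M_n ≈ 1770 kN·m

Assume both tension and compression steel yield.
Net tension couple steel: A_s − A'_s = 5946 mm².
a = (A_s − A'_s) f_y / (0.85 f'_c b) = 2973000/(0.85 × 33.9 × 430) = 239.94 mm.
c = a/β₁ = 239.94/0.808 = 296.96 mm; ε'_s = 0.003(c − d')/c = 0.0025 ≥ f_y/E_s = 0.0025, so compression steel does yield.
M_n = (A_s − A'_s) f_y (d − a/2) + A'_s f_y (d − d') = [2973000 × (635 − 119.97) + 402000 × (635 − 46)] × 10⁻⁶ = 1531.18 + 236.78 = 1767.96 kN·m.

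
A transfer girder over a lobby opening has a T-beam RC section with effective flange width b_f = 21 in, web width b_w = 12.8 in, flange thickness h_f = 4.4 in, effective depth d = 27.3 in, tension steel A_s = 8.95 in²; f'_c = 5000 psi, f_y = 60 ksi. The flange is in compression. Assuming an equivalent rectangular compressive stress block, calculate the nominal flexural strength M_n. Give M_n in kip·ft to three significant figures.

Tension: T = A_s f_y = 8.95 × 60 = 537 kips.
Try a within the flange: a = T/(0.85 f'_c b_f) = 537/(0.85 × 5 × 21) = 6.017 in.
a = 6.017 > h_f = 4.4 in: the block extends into the web. Split into flange-overhang and web parts.
C_f = 0.85 f'_c (b_f − b_w) h_f = 0.85 × 5 × (21 − 12.8) × 4.4 = 153.3 kips.
Remaining web compression depth: a_w = (T − C_f)/(0.85 f'_c b_w) = (537 − 153.3)/(0.85 × 5 × 12.8) = 7.053 in.
M_n = C_f(d − h_f/2) + (T − C_f)(d − a_w/2) = 153.3 × (27.3 − 2.2) + 383.7 × (27.3 − 3.5265) = 3847.8 + 9121.9 = 12969.7 kip·in.
M_n = 12969.7/12 = 1080.81 kip·ft.

M_n ≈ 1080 kip·ft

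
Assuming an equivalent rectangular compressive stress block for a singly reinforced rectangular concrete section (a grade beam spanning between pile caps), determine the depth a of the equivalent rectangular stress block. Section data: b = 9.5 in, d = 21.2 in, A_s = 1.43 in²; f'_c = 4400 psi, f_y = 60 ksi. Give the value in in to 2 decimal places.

T = A_s f_y = 1.43 × 60 = 85.8 kips.
a = T/(0.85 f'_c b) = 85.8/(0.85 × 4.4 × 9.5) = 2.41 in.

a ≈ 2.41 in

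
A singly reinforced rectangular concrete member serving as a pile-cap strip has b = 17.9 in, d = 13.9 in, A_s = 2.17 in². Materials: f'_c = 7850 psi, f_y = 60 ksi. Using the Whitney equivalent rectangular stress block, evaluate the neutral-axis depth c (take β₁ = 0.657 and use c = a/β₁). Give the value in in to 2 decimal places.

c ≈ 1.66 in

T = A_s f_y = 2.17 × 60 = 130.2 kips.
a = T/(0.85 f'_c b) = 130.2/(0.85 × 7.85 × 17.9) = 1.0901 in.
With β₁ = 0.657, c = a/β₁ = 1.0901/0.657 = 1.66 in.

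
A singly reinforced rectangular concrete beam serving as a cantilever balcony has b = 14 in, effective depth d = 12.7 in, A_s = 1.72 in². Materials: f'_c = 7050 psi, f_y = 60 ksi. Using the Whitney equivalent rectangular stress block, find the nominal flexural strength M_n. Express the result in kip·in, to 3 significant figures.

M_n ≈ 1250 kip·in

T = A_s f_y = 1.72 × 60 = 103.2 kips.
a = T/(0.85 f'_c b) = 103.2/(0.85 × 7.05 × 14) = 1.230 in.
M_n = T(d − a/2) = 103.2 × (12.7 − 0.615) = 1247.2 kip·in.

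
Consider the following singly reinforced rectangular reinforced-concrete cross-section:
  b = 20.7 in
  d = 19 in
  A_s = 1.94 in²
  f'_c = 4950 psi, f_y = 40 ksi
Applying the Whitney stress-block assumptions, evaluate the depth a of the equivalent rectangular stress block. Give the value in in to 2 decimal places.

T = A_s f_y = 1.94 × 40 = 77.6 kips.
a = T/(0.85 f'_c b) = 77.6/(0.85 × 4.95 × 20.7) = 0.89 in.

a ≈ 0.89 in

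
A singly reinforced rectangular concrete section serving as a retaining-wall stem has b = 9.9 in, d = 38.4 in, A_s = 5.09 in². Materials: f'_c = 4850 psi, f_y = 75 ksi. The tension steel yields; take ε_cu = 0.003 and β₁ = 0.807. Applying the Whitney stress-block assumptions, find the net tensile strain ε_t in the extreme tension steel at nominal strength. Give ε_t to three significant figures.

ε_t ≈ 0.00694

a = A_s f_y/(0.85 f'_c b) = 9.354 in.
β₁ = 0.807, so c = a/β₁ = 9.354/0.807 = 11.591 in.
From the linear strain diagram with ε_cu = 0.003: ε_t = 0.003 (d − c)/c = 0.003 × (38.4 − 11.591)/11.591 = 0.00694.
Since ε_t ≥ 0.005, the section is tension-controlled.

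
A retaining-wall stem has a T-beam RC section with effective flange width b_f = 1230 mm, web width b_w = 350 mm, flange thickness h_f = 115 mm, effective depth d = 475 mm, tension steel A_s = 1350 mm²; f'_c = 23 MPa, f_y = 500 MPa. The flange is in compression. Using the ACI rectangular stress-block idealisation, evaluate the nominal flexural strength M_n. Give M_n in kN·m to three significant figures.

M_n ≈ 311 kN·m

Tension: T = A_s f_y = 1350 × 500 = 675000 N.
Try a within the flange: a = T/(0.85 f'_c b_f) = 675000/(0.85 × 23 × 1230) = 28.07 mm.
Since a = 28.07 ≤ h_f = 115 mm, the stress block lies entirely in the flange; analyse as a rectangular beam of width b_f.
M_n = T(d − a/2) = 675000 × (475 − 14.035) = 311.15 × 10⁶ N·mm.
M_n = 311.15 kN·m.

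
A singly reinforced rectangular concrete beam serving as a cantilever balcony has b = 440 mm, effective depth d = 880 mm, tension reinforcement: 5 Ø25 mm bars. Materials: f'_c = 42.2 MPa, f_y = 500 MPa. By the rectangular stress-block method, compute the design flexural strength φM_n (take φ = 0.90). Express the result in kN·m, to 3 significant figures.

A_s = 5 × 491 = 2455 mm².
T = A_s f_y = 2455 × 500 = 1227500 N = 1227.5 kN.
From C = T: a = T/(0.85 f'_c b) = 1227500/(0.85 × 42.2 × 440) = 77.77 mm.
M_n = T(d − a/2) = 1227.5 kN × (880 − 38.885) mm = 1032.47 kN·m.
φM_n = 0.90 × 1032.47 = 929.22 kN·m.

φM_n ≈ 929 kN·m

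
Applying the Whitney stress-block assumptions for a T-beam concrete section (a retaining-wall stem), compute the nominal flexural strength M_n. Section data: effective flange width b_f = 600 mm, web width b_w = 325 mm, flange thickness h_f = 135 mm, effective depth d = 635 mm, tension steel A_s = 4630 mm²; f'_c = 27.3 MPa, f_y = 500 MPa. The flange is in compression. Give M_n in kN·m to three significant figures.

Tension: T = A_s f_y = 4630 × 500 = 2315000 N.
Try a within the flange: a = T/(0.85 f'_c b_f) = 2315000/(0.85 × 27.3 × 600) = 166.27 mm.
a = 166.27 > h_f = 135 mm: the block extends into the web. Split into flange-overhang and web parts.
C_f = 0.85 f'_c (b_f − b_w) h_f = 0.85 × 27.3 × (600 − 325) × 135 = 861486 N.
Remaining web compression depth: a_w = (T − C_f)/(0.85 f'_c b_w) = (2315000 − 861486)/(0.85 × 27.3 × 325) = 192.73 mm.
M_n = C_f(d − h_f/2) + (T − C_f)(d − a_w/2) = 861486 × (635 − 67.5) + 1453514 × (635 − 96.365) = 488.89 + 782.91 = 1271.80 × 10⁶ N·mm.
M_n = 1271.80 kN·m.

M_n ≈ 1270 kN·m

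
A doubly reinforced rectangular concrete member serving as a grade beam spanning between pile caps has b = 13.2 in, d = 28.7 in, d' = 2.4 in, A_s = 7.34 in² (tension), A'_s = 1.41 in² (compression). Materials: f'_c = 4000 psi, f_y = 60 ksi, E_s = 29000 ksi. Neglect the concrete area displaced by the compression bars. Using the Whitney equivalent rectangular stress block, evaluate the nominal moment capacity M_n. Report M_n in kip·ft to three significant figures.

M_n ≈ 919 kip·ft

Assume both steels yield.
a = (A_s − A'_s) f_y/(0.85 f'_c b) = (7.34 − 1.41) × 60/(0.85 × 4 × 13.2) = 7.928 in.
c = a/β₁ = 7.928/0.85 = 9.327 in; ε'_s = 0.003(c − d')/c = 0.0022 ≥ ε_y = 0.0021, so the compression steel yields.
M_n = (A_s − A'_s) f_y (d − a/2) + A'_s f_y (d − d') = 355.8 × (28.7 − 3.964) + 84.6 × (28.7 − 2.4) = 8801.1 + 2225.0 = 11026.1 kip·in = 11026.1/12 = 918.84 kip·ft.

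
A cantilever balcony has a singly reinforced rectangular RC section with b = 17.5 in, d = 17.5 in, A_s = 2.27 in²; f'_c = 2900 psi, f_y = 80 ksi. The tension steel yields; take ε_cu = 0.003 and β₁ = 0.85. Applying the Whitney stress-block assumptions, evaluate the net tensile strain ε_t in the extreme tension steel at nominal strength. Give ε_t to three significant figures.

ε_t ≈ 0.00760

a = A_s f_y/(0.85 f'_c b) = 4.210 in.
β₁ = 0.85, so c = a/β₁ = 4.210/0.85 = 4.953 in.
From the linear strain diagram with ε_cu = 0.003: ε_t = 0.003 (d − c)/c = 0.003 × (17.5 − 4.953)/4.953 = 0.00760.
Since ε_t ≥ 0.005, the section is tension-controlled.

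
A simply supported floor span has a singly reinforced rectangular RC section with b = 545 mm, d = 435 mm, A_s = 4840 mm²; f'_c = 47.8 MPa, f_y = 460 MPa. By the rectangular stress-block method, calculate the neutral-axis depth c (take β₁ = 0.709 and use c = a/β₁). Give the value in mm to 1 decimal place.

T = A_s f_y = 4840 × 460 = 2226400 N = 2226.4 kN.
Setting C = 0.85 f'_c a b equal to T: a = 2226400/(0.85 × 47.8 × 545) = 100.545 mm.
With β₁ = 0.709, c = a/β₁ = 100.545/0.709 = 141.8 mm.

c ≈ 141.8 mm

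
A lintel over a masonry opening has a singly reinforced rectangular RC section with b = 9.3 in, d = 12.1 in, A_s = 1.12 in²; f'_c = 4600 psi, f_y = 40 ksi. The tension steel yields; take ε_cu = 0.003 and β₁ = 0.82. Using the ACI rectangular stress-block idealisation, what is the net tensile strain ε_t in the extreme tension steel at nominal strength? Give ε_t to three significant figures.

a = A_s f_y/(0.85 f'_c b) = 1.232 in.
β₁ = 0.82, so c = a/β₁ = 1.232/0.82 = 1.502 in.
From the linear strain diagram with ε_cu = 0.003: ε_t = 0.003 (d − c)/c = 0.003 × (12.1 − 1.502)/1.502 = 0.0212.
Since ε_t ≥ 0.005, the section is tension-controlled.

ε_t ≈ 0.0212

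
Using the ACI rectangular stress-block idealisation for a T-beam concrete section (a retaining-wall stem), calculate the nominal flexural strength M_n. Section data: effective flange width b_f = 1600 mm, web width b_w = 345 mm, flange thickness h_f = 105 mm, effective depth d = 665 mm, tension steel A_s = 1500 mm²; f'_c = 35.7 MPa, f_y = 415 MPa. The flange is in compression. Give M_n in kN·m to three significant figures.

Tension: T = A_s f_y = 1500 × 415 = 622500 N.
Try a within the flange: a = T/(0.85 f'_c b_f) = 622500/(0.85 × 35.7 × 1600) = 12.82 mm.
Since a = 12.82 ≤ h_f = 105 mm, the stress block lies entirely in the flange; analyse as a rectangular beam of width b_f.
M_n = T(d − a/2) = 622500 × (665 − 6.41) = 409.97 × 10⁶ N·mm.
M_n = 409.97 kN·m.

M_n ≈ 410 kN·m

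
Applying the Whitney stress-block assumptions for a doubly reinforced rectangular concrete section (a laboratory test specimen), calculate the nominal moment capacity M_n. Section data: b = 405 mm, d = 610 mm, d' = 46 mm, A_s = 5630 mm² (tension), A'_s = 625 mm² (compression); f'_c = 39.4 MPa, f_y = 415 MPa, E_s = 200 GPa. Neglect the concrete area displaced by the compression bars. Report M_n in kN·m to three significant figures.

Assume both tension and compression steel yield.
Net tension couple steel: A_s − A'_s = 5005 mm².
a = (A_s − A'_s) f_y / (0.85 f'_c b) = 2077075/(0.85 × 39.4 × 405) = 153.14 mm.
c = a/β₁ = 153.14/0.769 = 199.14 mm; ε'_s = 0.003(c − d')/c = 0.0023 ≥ f_y/E_s = 0.0021, so compression steel does yield.
M_n = (A_s − A'_s) f_y (d − a/2) + A'_s f_y (d − d') = [2077075 × (610 − 76.57) + 259375 × (610 − 46)] × 10⁻⁶ = 1107.97 + 146.29 = 1254.26 kN·m.

M_n ≈ 1250 kN·m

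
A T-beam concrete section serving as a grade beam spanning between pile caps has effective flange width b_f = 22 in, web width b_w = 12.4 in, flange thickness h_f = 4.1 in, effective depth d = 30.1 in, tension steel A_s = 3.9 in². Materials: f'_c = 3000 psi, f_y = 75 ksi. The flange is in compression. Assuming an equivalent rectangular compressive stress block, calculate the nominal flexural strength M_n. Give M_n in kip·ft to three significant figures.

M_n ≈ 668 kip·ft

Tension: T = A_s f_y = 3.9 × 75 = 292.5 kips.
Try a within the flange: a = T/(0.85 f'_c b_f) = 292.5/(0.85 × 3 × 22) = 5.214 in.
a = 5.214 > h_f = 4.1 in: the block extends into the web. Split into flange-overhang and web parts.
C_f = 0.85 f'_c (b_f − b_w) h_f = 0.85 × 3 × (22 − 12.4) × 4.1 = 100.4 kips.
Remaining web compression depth: a_w = (T − C_f)/(0.85 f'_c b_w) = (292.5 − 100.4)/(0.85 × 3 × 12.4) = 6.075 in.
M_n = C_f(d − h_f/2) + (T − C_f)(d − a_w/2) = 100.4 × (30.1 − 2.05) + 192.1 × (30.1 − 3.0375) = 2816.2 + 5198.7 = 8014.9 kip·in.
M_n = 8014.9/12 = 667.91 kip·ft.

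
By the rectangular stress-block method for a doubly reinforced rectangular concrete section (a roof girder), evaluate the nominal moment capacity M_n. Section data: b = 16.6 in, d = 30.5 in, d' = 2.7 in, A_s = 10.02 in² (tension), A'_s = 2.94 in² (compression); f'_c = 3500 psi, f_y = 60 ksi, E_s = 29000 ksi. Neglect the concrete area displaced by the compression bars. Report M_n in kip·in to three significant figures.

Assume both steels yield.
a = (A_s − A'_s) f_y/(0.85 f'_c b) = (10.02 − 2.94) × 60/(0.85 × 3.5 × 16.6) = 8.602 in.
c = a/β₁ = 8.602/0.85 = 10.120 in; ε'_s = 0.003(c − d')/c = 0.0022 ≥ ε_y = 0.0021, so the compression steel yields.
M_n = (A_s − A'_s) f_y (d − a/2) + A'_s f_y (d − d') = 424.8 × (30.5 − 4.301) + 176.4 × (30.5 − 2.7) = 11129.3 + 4903.9 = 16033.2 kip·in.

M_n ≈ 16000 kip·in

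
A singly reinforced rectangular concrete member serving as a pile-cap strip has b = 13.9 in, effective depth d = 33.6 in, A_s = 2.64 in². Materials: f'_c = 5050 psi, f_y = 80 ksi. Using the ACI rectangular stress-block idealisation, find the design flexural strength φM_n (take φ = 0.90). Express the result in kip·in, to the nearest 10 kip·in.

φM_n ≈ 6050 kip·in

T = A_s f_y = 2.64 × 80 = 211.2 kips.
a = T/(0.85 f'_c b) = 211.2/(0.85 × 5.05 × 13.9) = 3.540 in.
M_n = T(d − a/2) = 211.2 × (33.6 − 1.77) = 6722.5 kip·in.
φM_n = 0.90 × 6722.5 = 6050.3 kip·in.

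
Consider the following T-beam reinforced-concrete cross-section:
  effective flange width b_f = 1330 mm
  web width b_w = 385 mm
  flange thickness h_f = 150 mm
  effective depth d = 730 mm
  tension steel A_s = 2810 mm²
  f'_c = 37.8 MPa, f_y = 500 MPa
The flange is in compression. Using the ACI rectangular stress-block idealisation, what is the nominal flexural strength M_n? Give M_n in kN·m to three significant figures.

M_n ≈ 1000 kN·m

Tension: T = A_s f_y = 2810 × 500 = 1405000 N.
Try a within the flange: a = T/(0.85 f'_c b_f) = 1405000/(0.85 × 37.8 × 1330) = 32.88 mm.
Since a = 32.88 ≤ h_f = 150 mm, the stress block lies entirely in the flange; analyse as a rectangular beam of width b_f.
M_n = T(d − a/2) = 1405000 × (730 − 16.44) = 1002.55 × 10⁶ N·mm.
M_n = 1002.55 kN·m.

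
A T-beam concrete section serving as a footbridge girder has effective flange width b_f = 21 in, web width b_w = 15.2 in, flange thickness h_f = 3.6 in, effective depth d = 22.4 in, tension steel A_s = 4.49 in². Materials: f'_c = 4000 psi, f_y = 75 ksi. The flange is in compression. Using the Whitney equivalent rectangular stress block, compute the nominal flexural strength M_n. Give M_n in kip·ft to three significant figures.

M_n ≈ 561 kip·ft

Tension: T = A_s f_y = 4.49 × 75 = 336.75 kips.
Try a within the flange: a = T/(0.85 f'_c b_f) = 336.75/(0.85 × 4 × 21) = 4.716 in.
a = 4.716 > h_f = 3.6 in: the block extends into the web. Split into flange-overhang and web parts.
C_f = 0.85 f'_c (b_f − b_w) h_f = 0.85 × 4 × (21 − 15.2) × 3.6 = 71.0 kips.
Remaining web compression depth: a_w = (T − C_f)/(0.85 f'_c b_w) = (336.75 − 71.0)/(0.85 × 4 × 15.2) = 5.142 in.
M_n = C_f(d − h_f/2) + (T − C_f)(d − a_w/2) = 71.0 × (22.4 − 1.8) + 265.75 × (22.4 − 2.571) = 1462.6 + 5269.6 = 6732.2 kip·in.
M_n = 6732.2/12 = 561.02 kip·ft.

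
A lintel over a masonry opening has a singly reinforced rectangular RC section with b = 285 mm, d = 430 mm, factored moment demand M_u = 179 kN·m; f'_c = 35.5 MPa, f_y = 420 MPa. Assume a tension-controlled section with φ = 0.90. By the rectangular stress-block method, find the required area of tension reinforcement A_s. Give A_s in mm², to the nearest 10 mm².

M_n = M_u/φ = 179/0.90 = 198.889 kN·m.
With M_n = 0.85 f'_c a b (d − a/2), solve the quadratic for a:
a = d − √(d² − 2M_n/(0.85 f'_c b)) = 430 − √(430² − 2 × 198.889×10⁶/(0.85 × 35.5 × 285)) = 57.65 mm.
A_s = 0.85 f'_c a b / f_y = 0.85 × 35.5 × 57.65 × 285 / 420 = 1180.4 mm².

A_s ≈ 1180 mm²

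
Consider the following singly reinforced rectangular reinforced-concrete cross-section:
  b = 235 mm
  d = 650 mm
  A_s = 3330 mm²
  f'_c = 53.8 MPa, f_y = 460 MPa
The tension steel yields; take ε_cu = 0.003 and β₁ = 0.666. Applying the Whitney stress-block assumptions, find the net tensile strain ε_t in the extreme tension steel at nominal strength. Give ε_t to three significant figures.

ε_t ≈ 0.00611

a = A_s f_y/(0.85 f'_c b) = 142.54 mm.
β₁ = 0.666, so c = a/β₁ = 142.54/0.666 = 214.02 mm.
From the linear strain diagram with ε_cu = 0.003: ε_t = 0.003 (d − c)/c = 0.003 × (650 − 214.02)/214.02 = 0.00611.
Since ε_t ≥ 0.005, the section is tension-controlled.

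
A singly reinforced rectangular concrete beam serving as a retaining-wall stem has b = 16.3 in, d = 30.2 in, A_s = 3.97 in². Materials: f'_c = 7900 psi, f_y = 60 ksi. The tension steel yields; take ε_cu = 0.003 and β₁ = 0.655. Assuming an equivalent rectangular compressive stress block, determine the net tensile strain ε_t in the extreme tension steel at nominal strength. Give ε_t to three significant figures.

a = A_s f_y/(0.85 f'_c b) = 2.176 in.
β₁ = 0.655, so c = a/β₁ = 2.176/0.655 = 3.322 in.
From the linear strain diagram with ε_cu = 0.003: ε_t = 0.003 (d − c)/c = 0.003 × (30.2 − 3.322)/3.322 = 0.0243.
Since ε_t ≥ 0.005, the section is tension-controlled.

ε_t ≈ 0.0243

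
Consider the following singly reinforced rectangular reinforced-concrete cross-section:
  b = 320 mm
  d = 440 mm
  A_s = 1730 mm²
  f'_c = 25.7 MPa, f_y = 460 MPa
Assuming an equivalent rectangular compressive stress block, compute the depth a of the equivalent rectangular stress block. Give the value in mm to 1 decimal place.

a ≈ 113.8 mm

T = A_s f_y = 1730 × 460 = 795800 N = 795.8 kN.
Setting C = 0.85 f'_c a b equal to T: a = 795800/(0.85 × 25.7 × 320) = 113.8 mm.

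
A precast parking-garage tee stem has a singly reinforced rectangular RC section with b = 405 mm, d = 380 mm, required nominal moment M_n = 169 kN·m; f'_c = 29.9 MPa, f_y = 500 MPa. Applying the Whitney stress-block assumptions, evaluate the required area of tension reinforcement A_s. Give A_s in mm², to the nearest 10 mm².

A_s ≈ 950 mm²

With M_n = 0.85 f'_c a b (d − a/2), solve the quadratic for a:
a = d − √(d² − 2M_n/(0.85 f'_c b)) = 380 − √(380² − 2 × 169×10⁶/(0.85 × 29.9 × 405)) = 45.99 mm.
A_s = 0.85 f'_c a b / f_y = 0.85 × 29.9 × 45.99 × 405 / 500 = 946.8 mm².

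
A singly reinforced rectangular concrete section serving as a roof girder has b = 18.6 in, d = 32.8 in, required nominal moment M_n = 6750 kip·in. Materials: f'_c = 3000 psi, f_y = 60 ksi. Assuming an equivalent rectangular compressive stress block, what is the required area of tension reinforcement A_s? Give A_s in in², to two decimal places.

From M_n = 0.85 f'_c a b (d − a/2):
a = d − √(d² − 2M_n/(0.85 f'_c b)) = 32.8 − √(32.8² − 2 × 6750/(0.85 × 3 × 18.6)) = 4.672 in.
A_s = 0.85 f'_c a b / f_y = 0.85 × 3 × 4.672 × 18.6 / 60 = 3.693 in².

A_s ≈ 3.69 in²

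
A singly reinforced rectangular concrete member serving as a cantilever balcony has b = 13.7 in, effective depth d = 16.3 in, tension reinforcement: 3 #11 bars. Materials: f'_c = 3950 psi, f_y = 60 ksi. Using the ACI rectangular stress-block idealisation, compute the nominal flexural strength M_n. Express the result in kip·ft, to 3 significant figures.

M_n ≈ 310 kip·ft

A_s = 3 × 1.56 = 4.68 in².
T = A_s f_y = 4.68 × 60 = 280.8 kips.
a = T/(0.85 f'_c b) = 280.8/(0.85 × 3.95 × 13.7) = 6.105 in.
M_n = T(d − a/2) = 280.8 × (16.3 − 3.0525) = 3719.9 kip·in = 3719.9/12 = 309.99 kip·ft.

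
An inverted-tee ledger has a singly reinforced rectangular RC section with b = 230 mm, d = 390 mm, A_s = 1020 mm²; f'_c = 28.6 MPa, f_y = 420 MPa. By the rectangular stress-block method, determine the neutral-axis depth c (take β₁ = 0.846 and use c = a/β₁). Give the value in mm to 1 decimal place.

T = A_s f_y = 1020 × 420 = 428400 N = 428.4 kN.
Setting C = 0.85 f'_c a b equal to T: a = 428400/(0.85 × 28.6 × 230) = 76.619 mm.
With β₁ = 0.846, c = a/β₁ = 76.619/0.846 = 90.6 mm.

c ≈ 90.6 mm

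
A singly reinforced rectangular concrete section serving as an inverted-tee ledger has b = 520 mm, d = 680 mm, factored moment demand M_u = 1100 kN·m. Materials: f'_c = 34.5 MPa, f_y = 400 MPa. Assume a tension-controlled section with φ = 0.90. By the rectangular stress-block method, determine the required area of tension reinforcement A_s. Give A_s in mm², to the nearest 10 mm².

M_n = M_u/φ = 1100/0.90 = 1222.22 kN·m.
With M_n = 0.85 f'_c a b (d − a/2), solve the quadratic for a:
a = d − √(d² − 2M_n/(0.85 f'_c b)) = 680 − √(680² − 2 × 1222.22×10⁶/(0.85 × 34.5 × 520)) = 130.37 mm.
A_s = 0.85 f'_c a b / f_y = 0.85 × 34.5 × 130.37 × 520 / 400 = 4970.0 mm².

A_s ≈ 4970 mm²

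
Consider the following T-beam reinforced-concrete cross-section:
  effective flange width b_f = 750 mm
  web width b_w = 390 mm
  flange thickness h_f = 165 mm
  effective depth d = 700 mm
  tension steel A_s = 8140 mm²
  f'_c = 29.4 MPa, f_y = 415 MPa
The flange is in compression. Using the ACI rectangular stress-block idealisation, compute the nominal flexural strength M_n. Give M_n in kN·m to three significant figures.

M_n ≈ 2060 kN·m

Tension: T = A_s f_y = 8140 × 415 = 3378100 N.
Try a within the flange: a = T/(0.85 f'_c b_f) = 3378100/(0.85 × 29.4 × 750) = 180.24 mm.
a = 180.24 > h_f = 165 mm: the block extends into the web. Split into flange-overhang and web parts.
C_f = 0.85 f'_c (b_f − b_w) h_f = 0.85 × 29.4 × (750 − 390) × 165 = 1484406 N.
Remaining web compression depth: a_w = (T − C_f)/(0.85 f'_c b_w) = (3378100 − 1484406)/(0.85 × 29.4 × 390) = 194.30 mm.
M_n = C_f(d − h_f/2) + (T − C_f)(d − a_w/2) = 1484406 × (700 − 82.5) + 1893694 × (700 − 97.15) = 916.62 + 1141.61 = 2058.23 × 10⁶ N·mm.
M_n = 2058.23 kN·m.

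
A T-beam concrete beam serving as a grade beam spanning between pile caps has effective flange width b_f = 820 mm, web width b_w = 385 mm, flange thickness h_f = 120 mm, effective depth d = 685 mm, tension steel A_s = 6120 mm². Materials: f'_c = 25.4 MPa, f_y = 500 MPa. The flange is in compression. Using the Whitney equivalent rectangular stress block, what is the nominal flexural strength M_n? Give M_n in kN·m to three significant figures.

M_n ≈ 1800 kN·m

Tension: T = A_s f_y = 6120 × 500 = 3060000 N.
Try a within the flange: a = T/(0.85 f'_c b_f) = 3060000/(0.85 × 25.4 × 820) = 172.84 mm.
a = 172.84 > h_f = 120 mm: the block extends into the web. Split into flange-overhang and web parts.
C_f = 0.85 f'_c (b_f − b_w) h_f = 0.85 × 25.4 × (820 − 385) × 120 = 1126998 N.
Remaining web compression depth: a_w = (T − C_f)/(0.85 f'_c b_w) = (3060000 − 1126998)/(0.85 × 25.4 × 385) = 232.55 mm.
M_n = C_f(d − h_f/2) + (T − C_f)(d − a_w/2) = 1126998 × (685 − 60) + 1933002 × (685 − 116.275) = 704.37 + 1099.35 = 1803.72 × 10⁶ N·mm.
M_n = 1803.72 kN·m.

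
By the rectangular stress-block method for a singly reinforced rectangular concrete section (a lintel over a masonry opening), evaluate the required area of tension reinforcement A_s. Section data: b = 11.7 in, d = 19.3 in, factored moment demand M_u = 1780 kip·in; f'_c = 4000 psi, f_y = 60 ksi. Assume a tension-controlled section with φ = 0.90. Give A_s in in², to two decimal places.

A_s ≈ 1.84 in²

M_n = M_u/φ = 1780/0.90 = 1977.78 kip·in.
From M_n = 0.85 f'_c a b (d − a/2):
a = d − √(d² − 2M_n/(0.85 f'_c b)) = 19.3 − √(19.3² − 2 × 1977.78/(0.85 × 4 × 11.7)) = 2.776 in.
A_s = 0.85 f'_c a b / f_y = 0.85 × 4 × 2.776 × 11.7 / 60 = 1.840 in².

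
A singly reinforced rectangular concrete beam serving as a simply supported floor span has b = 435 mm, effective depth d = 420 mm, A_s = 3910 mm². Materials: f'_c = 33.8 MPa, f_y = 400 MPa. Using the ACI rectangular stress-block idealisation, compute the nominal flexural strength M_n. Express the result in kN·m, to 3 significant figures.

M_n ≈ 559 kN·m

T = A_s f_y = 3910 × 400 = 1564000 N = 1564 kN.
From C = T: a = T/(0.85 f'_c b) = 1564000/(0.85 × 33.8 × 435) = 125.14 mm.
M_n = T(d − a/2) = 1564 kN × (420 − 62.57) mm = 559.02 kN·m.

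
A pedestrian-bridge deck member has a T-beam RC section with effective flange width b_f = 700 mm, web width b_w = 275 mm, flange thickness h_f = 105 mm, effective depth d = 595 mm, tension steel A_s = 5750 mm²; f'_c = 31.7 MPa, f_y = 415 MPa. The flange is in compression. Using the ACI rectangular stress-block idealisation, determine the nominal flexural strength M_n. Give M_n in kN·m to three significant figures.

Tension: T = A_s f_y = 5750 × 415 = 2386250 N.
Try a within the flange: a = T/(0.85 f'_c b_f) = 2386250/(0.85 × 31.7 × 700) = 126.51 mm.
a = 126.51 > h_f = 105 mm: the block extends into the web. Split into flange-overhang and web parts.
C_f = 0.85 f'_c (b_f − b_w) h_f = 0.85 × 31.7 × (700 − 275) × 105 = 1202421 N.
Remaining web compression depth: a_w = (T − C_f)/(0.85 f'_c b_w) = (2386250 − 1202421)/(0.85 × 31.7 × 275) = 159.76 mm.
M_n = C_f(d − h_f/2) + (T − C_f)(d − a_w/2) = 1202421 × (595 − 52.5) + 1183829 × (595 − 79.88) = 652.31 + 609.81 = 1262.12 × 10⁶ N·mm.
M_n = 1262.12 kN·m.

M_n ≈ 1260 kN·m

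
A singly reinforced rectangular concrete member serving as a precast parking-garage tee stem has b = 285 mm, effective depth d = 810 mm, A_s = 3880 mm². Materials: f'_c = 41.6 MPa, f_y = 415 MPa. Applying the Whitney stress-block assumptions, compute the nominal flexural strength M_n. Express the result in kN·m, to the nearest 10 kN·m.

T = A_s f_y = 3880 × 415 = 1610200 N = 1610.2 kN.
From C = T: a = T/(0.85 f'_c b) = 1610200/(0.85 × 41.6 × 285) = 159.78 mm.
M_n = T(d − a/2) = 1610.2 kN × (810 − 79.89) mm = 1175.62 kN·m.

M_n ≈ 1180 kN·m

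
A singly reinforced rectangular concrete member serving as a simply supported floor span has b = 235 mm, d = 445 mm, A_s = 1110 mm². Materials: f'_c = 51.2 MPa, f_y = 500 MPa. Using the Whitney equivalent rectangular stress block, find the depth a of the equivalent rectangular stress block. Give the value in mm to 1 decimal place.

T = A_s f_y = 1110 × 500 = 555000 N = 555 kN.
Setting C = 0.85 f'_c a b equal to T: a = 555000/(0.85 × 51.2 × 235) = 54.3 mm.

a ≈ 54.3 mm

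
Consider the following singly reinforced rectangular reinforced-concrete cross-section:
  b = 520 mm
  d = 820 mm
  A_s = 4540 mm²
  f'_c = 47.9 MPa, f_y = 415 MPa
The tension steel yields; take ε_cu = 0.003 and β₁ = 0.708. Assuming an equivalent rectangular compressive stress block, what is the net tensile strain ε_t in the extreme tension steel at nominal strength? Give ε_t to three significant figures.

a = A_s f_y/(0.85 f'_c b) = 88.99 mm.
β₁ = 0.708, so c = a/β₁ = 88.99/0.708 = 125.69 mm.
From the linear strain diagram with ε_cu = 0.003: ε_t = 0.003 (d − c)/c = 0.003 × (820 − 125.69)/125.69 = 0.0166.
Since ε_t ≥ 0.005, the section is tension-controlled.

ε_t ≈ 0.0166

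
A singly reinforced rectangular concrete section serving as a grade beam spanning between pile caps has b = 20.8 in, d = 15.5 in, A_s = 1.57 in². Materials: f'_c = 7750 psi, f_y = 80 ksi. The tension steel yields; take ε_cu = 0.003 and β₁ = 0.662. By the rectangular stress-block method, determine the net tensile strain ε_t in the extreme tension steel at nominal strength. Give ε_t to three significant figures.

ε_t ≈ 0.0306

a = A_s f_y/(0.85 f'_c b) = 0.917 in.
β₁ = 0.662, so c = a/β₁ = 0.917/0.662 = 1.385 in.
From the linear strain diagram with ε_cu = 0.003: ε_t = 0.003 (d − c)/c = 0.003 × (15.5 − 1.385)/1.385 = 0.0306.
Since ε_t ≥ 0.005, the section is tension-controlled.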